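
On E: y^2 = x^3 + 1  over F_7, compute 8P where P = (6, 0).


k = 8 = 1000_2 (binary, LSB first: 0001)
Double-and-add from P = (6, 0):
  bit 0 = 0: acc unchanged = O
  bit 1 = 0: acc unchanged = O
  bit 2 = 0: acc unchanged = O
  bit 3 = 1: acc = O + O = O

8P = O


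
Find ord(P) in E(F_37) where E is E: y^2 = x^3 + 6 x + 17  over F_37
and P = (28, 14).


Compute successive multiples of P until we hit O:
  1P = (28, 14)
  2P = (27, 20)
  3P = (18, 0)
  4P = (27, 17)
  5P = (28, 23)
  6P = O

ord(P) = 6


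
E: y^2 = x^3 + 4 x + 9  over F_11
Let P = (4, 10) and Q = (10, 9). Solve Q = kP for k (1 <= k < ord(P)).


Enumerate multiples of P until we hit Q = (10, 9):
  1P = (4, 10)
  2P = (8, 6)
  3P = (0, 8)
  4P = (10, 9)
Match found at i = 4.

k = 4


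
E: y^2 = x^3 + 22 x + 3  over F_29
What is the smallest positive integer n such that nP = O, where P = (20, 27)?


Compute successive multiples of P until we hit O:
  1P = (20, 27)
  2P = (19, 1)
  3P = (28, 26)
  4P = (15, 5)
  5P = (18, 5)
  6P = (25, 5)
  7P = (8, 13)
  8P = (8, 16)
  ... (continuing to 15P)
  15P = O

ord(P) = 15


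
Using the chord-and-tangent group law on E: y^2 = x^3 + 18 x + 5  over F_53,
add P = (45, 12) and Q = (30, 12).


P != Q, so use the chord formula.
s = (y2 - y1) / (x2 - x1) = (0) / (38) mod 53 = 0
x3 = s^2 - x1 - x2 mod 53 = 0^2 - 45 - 30 = 31
y3 = s (x1 - x3) - y1 mod 53 = 0 * (45 - 31) - 12 = 41

P + Q = (31, 41)


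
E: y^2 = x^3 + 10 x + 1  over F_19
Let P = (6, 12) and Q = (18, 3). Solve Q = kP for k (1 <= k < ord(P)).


Enumerate multiples of P until we hit Q = (18, 3):
  1P = (6, 12)
  2P = (16, 18)
  3P = (8, 2)
  4P = (11, 13)
  5P = (18, 16)
  6P = (12, 5)
  7P = (5, 9)
  8P = (17, 12)
  9P = (15, 7)
  10P = (3, 18)
  11P = (14, 4)
  12P = (0, 1)
  13P = (0, 18)
  14P = (14, 15)
  15P = (3, 1)
  16P = (15, 12)
  17P = (17, 7)
  18P = (5, 10)
  19P = (12, 14)
  20P = (18, 3)
Match found at i = 20.

k = 20


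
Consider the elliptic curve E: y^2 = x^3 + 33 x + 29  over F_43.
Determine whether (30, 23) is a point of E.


Check whether y^2 = x^3 + 33 x + 29 (mod 43) for (x, y) = (30, 23).
LHS: y^2 = 23^2 mod 43 = 13
RHS: x^3 + 33 x + 29 = 30^3 + 33*30 + 29 mod 43 = 26
LHS != RHS

No, not on the curve


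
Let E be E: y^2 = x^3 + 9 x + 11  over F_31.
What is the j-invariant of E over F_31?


Delta = -16(4 a^3 + 27 b^2) mod 31 = 24
-1728 * (4 a)^3 = -1728 * (4*9)^3 mod 31 = 8
j = 8 * 24^(-1) mod 31 = 21

j = 21 (mod 31)


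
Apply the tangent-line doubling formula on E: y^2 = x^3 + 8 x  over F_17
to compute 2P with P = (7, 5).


Doubling: s = (3 x1^2 + a) / (2 y1)
s = (3*7^2 + 8) / (2*5) mod 17 = 7
x3 = s^2 - 2 x1 mod 17 = 7^2 - 2*7 = 1
y3 = s (x1 - x3) - y1 mod 17 = 7 * (7 - 1) - 5 = 3

2P = (1, 3)


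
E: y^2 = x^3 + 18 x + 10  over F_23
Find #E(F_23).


For each x in F_23, count y with y^2 = x^3 + 18 x + 10 mod 23:
  x = 1: RHS = 6, y in [11, 12]  -> 2 point(s)
  x = 2: RHS = 8, y in [10, 13]  -> 2 point(s)
  x = 4: RHS = 8, y in [10, 13]  -> 2 point(s)
  x = 5: RHS = 18, y in [8, 15]  -> 2 point(s)
  x = 6: RHS = 12, y in [9, 14]  -> 2 point(s)
  x = 9: RHS = 4, y in [2, 21]  -> 2 point(s)
  x = 13: RHS = 3, y in [7, 16]  -> 2 point(s)
  x = 14: RHS = 16, y in [4, 19]  -> 2 point(s)
  x = 16: RHS = 1, y in [1, 22]  -> 2 point(s)
  x = 17: RHS = 8, y in [10, 13]  -> 2 point(s)
  x = 18: RHS = 2, y in [5, 18]  -> 2 point(s)
  x = 19: RHS = 12, y in [9, 14]  -> 2 point(s)
  x = 21: RHS = 12, y in [9, 14]  -> 2 point(s)
Affine points: 26. Add the point at infinity: total = 27.

#E(F_23) = 27


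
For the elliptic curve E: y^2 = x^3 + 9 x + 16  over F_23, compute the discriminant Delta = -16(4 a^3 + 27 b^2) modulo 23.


4 a^3 + 27 b^2 = 4*9^3 + 27*16^2 = 2916 + 6912 = 9828
Delta = -16 * (9828) = -157248
Delta mod 23 = 3

Delta = 3 (mod 23)


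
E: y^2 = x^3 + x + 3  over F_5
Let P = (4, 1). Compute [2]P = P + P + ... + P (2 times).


k = 2 = 10_2 (binary, LSB first: 01)
Double-and-add from P = (4, 1):
  bit 0 = 0: acc unchanged = O
  bit 1 = 1: acc = O + (1, 0) = (1, 0)

2P = (1, 0)


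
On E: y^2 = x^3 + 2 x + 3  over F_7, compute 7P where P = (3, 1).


k = 7 = 111_2 (binary, LSB first: 111)
Double-and-add from P = (3, 1):
  bit 0 = 1: acc = O + (3, 1) = (3, 1)
  bit 1 = 1: acc = (3, 1) + (3, 6) = O
  bit 2 = 1: acc = O + (3, 1) = (3, 1)

7P = (3, 1)


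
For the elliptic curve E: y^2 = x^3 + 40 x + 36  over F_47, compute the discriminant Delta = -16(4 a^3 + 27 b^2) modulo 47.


4 a^3 + 27 b^2 = 4*40^3 + 27*36^2 = 256000 + 34992 = 290992
Delta = -16 * (290992) = -4655872
Delta mod 47 = 42

Delta = 42 (mod 47)


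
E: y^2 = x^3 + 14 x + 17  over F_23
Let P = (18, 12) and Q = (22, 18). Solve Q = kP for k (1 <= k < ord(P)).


Enumerate multiples of P until we hit Q = (22, 18):
  1P = (18, 12)
  2P = (19, 14)
  3P = (13, 21)
  4P = (21, 21)
  5P = (16, 17)
  6P = (1, 3)
  7P = (12, 2)
  8P = (6, 8)
  9P = (17, 19)
  10P = (14, 6)
  11P = (22, 5)
  12P = (22, 18)
Match found at i = 12.

k = 12


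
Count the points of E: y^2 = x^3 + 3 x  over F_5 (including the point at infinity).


For each x in F_5, count y with y^2 = x^3 + 3 x + 0 mod 5:
  x = 0: RHS = 0, y in [0]  -> 1 point(s)
  x = 1: RHS = 4, y in [2, 3]  -> 2 point(s)
  x = 2: RHS = 4, y in [2, 3]  -> 2 point(s)
  x = 3: RHS = 1, y in [1, 4]  -> 2 point(s)
  x = 4: RHS = 1, y in [1, 4]  -> 2 point(s)
Affine points: 9. Add the point at infinity: total = 10.

#E(F_5) = 10


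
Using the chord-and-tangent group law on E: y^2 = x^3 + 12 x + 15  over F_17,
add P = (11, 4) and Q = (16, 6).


P != Q, so use the chord formula.
s = (y2 - y1) / (x2 - x1) = (2) / (5) mod 17 = 14
x3 = s^2 - x1 - x2 mod 17 = 14^2 - 11 - 16 = 16
y3 = s (x1 - x3) - y1 mod 17 = 14 * (11 - 16) - 4 = 11

P + Q = (16, 11)


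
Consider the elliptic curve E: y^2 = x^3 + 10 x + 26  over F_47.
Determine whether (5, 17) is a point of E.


Check whether y^2 = x^3 + 10 x + 26 (mod 47) for (x, y) = (5, 17).
LHS: y^2 = 17^2 mod 47 = 7
RHS: x^3 + 10 x + 26 = 5^3 + 10*5 + 26 mod 47 = 13
LHS != RHS

No, not on the curve


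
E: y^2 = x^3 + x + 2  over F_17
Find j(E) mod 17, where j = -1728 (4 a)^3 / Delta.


Delta = -16(4 a^3 + 27 b^2) mod 17 = 10
-1728 * (4 a)^3 = -1728 * (4*1)^3 mod 17 = 10
j = 10 * 10^(-1) mod 17 = 1

j = 1 (mod 17)


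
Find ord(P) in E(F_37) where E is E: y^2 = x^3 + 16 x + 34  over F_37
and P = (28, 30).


Compute successive multiples of P until we hit O:
  1P = (28, 30)
  2P = (18, 7)
  3P = (27, 13)
  4P = (12, 20)
  5P = (13, 21)
  6P = (23, 10)
  7P = (2, 0)
  8P = (23, 27)
  ... (continuing to 14P)
  14P = O

ord(P) = 14


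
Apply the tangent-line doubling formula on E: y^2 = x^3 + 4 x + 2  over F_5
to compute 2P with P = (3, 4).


Doubling: s = (3 x1^2 + a) / (2 y1)
s = (3*3^2 + 4) / (2*4) mod 5 = 2
x3 = s^2 - 2 x1 mod 5 = 2^2 - 2*3 = 3
y3 = s (x1 - x3) - y1 mod 5 = 2 * (3 - 3) - 4 = 1

2P = (3, 1)


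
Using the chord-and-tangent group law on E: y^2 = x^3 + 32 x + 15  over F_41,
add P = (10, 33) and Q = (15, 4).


P != Q, so use the chord formula.
s = (y2 - y1) / (x2 - x1) = (12) / (5) mod 41 = 27
x3 = s^2 - x1 - x2 mod 41 = 27^2 - 10 - 15 = 7
y3 = s (x1 - x3) - y1 mod 41 = 27 * (10 - 7) - 33 = 7

P + Q = (7, 7)


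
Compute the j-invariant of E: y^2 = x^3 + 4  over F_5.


Delta = -16(4 a^3 + 27 b^2) mod 5 = 3
-1728 * (4 a)^3 = -1728 * (4*0)^3 mod 5 = 0
j = 0 * 3^(-1) mod 5 = 0

j = 0 (mod 5)


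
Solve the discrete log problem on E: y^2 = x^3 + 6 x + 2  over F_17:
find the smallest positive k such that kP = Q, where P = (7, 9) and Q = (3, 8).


Enumerate multiples of P until we hit Q = (3, 8):
  1P = (7, 9)
  2P = (3, 8)
Match found at i = 2.

k = 2


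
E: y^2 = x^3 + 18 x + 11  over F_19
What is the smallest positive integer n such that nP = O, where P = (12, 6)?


Compute successive multiples of P until we hit O:
  1P = (12, 6)
  2P = (0, 7)
  3P = (14, 10)
  4P = (16, 5)
  5P = (16, 14)
  6P = (14, 9)
  7P = (0, 12)
  8P = (12, 13)
  ... (continuing to 9P)
  9P = O

ord(P) = 9


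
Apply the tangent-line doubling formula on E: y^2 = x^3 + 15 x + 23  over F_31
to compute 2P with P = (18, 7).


Doubling: s = (3 x1^2 + a) / (2 y1)
s = (3*18^2 + 15) / (2*7) mod 31 = 24
x3 = s^2 - 2 x1 mod 31 = 24^2 - 2*18 = 13
y3 = s (x1 - x3) - y1 mod 31 = 24 * (18 - 13) - 7 = 20

2P = (13, 20)


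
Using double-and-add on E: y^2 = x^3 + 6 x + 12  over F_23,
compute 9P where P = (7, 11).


k = 9 = 1001_2 (binary, LSB first: 1001)
Double-and-add from P = (7, 11):
  bit 0 = 1: acc = O + (7, 11) = (7, 11)
  bit 1 = 0: acc unchanged = (7, 11)
  bit 2 = 0: acc unchanged = (7, 11)
  bit 3 = 1: acc = (7, 11) + (16, 15) = (9, 6)

9P = (9, 6)


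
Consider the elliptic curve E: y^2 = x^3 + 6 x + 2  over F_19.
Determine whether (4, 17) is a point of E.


Check whether y^2 = x^3 + 6 x + 2 (mod 19) for (x, y) = (4, 17).
LHS: y^2 = 17^2 mod 19 = 4
RHS: x^3 + 6 x + 2 = 4^3 + 6*4 + 2 mod 19 = 14
LHS != RHS

No, not on the curve


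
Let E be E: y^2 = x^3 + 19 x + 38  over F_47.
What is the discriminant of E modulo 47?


4 a^3 + 27 b^2 = 4*19^3 + 27*38^2 = 27436 + 38988 = 66424
Delta = -16 * (66424) = -1062784
Delta mod 47 = 27

Delta = 27 (mod 47)


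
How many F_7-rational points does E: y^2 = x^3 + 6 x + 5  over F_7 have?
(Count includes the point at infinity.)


For each x in F_7, count y with y^2 = x^3 + 6 x + 5 mod 7:
  x = 2: RHS = 4, y in [2, 5]  -> 2 point(s)
  x = 3: RHS = 1, y in [1, 6]  -> 2 point(s)
  x = 4: RHS = 2, y in [3, 4]  -> 2 point(s)
Affine points: 6. Add the point at infinity: total = 7.

#E(F_7) = 7


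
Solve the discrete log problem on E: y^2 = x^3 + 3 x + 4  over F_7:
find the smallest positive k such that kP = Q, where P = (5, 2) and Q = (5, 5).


Enumerate multiples of P until we hit Q = (5, 5):
  1P = (5, 2)
  2P = (1, 6)
  3P = (2, 2)
  4P = (0, 5)
  5P = (6, 0)
  6P = (0, 2)
  7P = (2, 5)
  8P = (1, 1)
  9P = (5, 5)
Match found at i = 9.

k = 9


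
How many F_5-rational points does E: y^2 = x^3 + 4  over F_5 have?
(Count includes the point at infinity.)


For each x in F_5, count y with y^2 = x^3 + 0 x + 4 mod 5:
  x = 0: RHS = 4, y in [2, 3]  -> 2 point(s)
  x = 1: RHS = 0, y in [0]  -> 1 point(s)
  x = 3: RHS = 1, y in [1, 4]  -> 2 point(s)
Affine points: 5. Add the point at infinity: total = 6.

#E(F_5) = 6


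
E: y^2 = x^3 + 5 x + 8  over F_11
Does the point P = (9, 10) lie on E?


Check whether y^2 = x^3 + 5 x + 8 (mod 11) for (x, y) = (9, 10).
LHS: y^2 = 10^2 mod 11 = 1
RHS: x^3 + 5 x + 8 = 9^3 + 5*9 + 8 mod 11 = 1
LHS = RHS

Yes, on the curve


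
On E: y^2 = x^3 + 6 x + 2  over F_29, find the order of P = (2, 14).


Compute successive multiples of P until we hit O:
  1P = (2, 14)
  2P = (1, 26)
  3P = (25, 1)
  4P = (22, 20)
  5P = (28, 13)
  6P = (12, 2)
  7P = (6, 14)
  8P = (21, 15)
  ... (continuing to 22P)
  22P = O

ord(P) = 22


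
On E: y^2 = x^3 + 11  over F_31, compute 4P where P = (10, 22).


k = 4 = 100_2 (binary, LSB first: 001)
Double-and-add from P = (10, 22):
  bit 0 = 0: acc unchanged = O
  bit 1 = 0: acc unchanged = O
  bit 2 = 1: acc = O + (10, 9) = (10, 9)

4P = (10, 9)


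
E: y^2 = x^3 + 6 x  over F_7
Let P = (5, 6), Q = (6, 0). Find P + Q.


P != Q, so use the chord formula.
s = (y2 - y1) / (x2 - x1) = (1) / (1) mod 7 = 1
x3 = s^2 - x1 - x2 mod 7 = 1^2 - 5 - 6 = 4
y3 = s (x1 - x3) - y1 mod 7 = 1 * (5 - 4) - 6 = 2

P + Q = (4, 2)


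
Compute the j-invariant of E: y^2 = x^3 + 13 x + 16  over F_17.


Delta = -16(4 a^3 + 27 b^2) mod 17 = 9
-1728 * (4 a)^3 = -1728 * (4*13)^3 mod 17 = 6
j = 6 * 9^(-1) mod 17 = 12

j = 12 (mod 17)


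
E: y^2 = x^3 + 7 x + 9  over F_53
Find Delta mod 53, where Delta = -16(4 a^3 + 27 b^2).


4 a^3 + 27 b^2 = 4*7^3 + 27*9^2 = 1372 + 2187 = 3559
Delta = -16 * (3559) = -56944
Delta mod 53 = 31

Delta = 31 (mod 53)


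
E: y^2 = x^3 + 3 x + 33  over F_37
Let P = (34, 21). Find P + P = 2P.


Doubling: s = (3 x1^2 + a) / (2 y1)
s = (3*34^2 + 3) / (2*21) mod 37 = 6
x3 = s^2 - 2 x1 mod 37 = 6^2 - 2*34 = 5
y3 = s (x1 - x3) - y1 mod 37 = 6 * (34 - 5) - 21 = 5

2P = (5, 5)


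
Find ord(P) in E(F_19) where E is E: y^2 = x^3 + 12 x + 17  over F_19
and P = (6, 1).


Compute successive multiples of P until we hit O:
  1P = (6, 1)
  2P = (16, 7)
  3P = (8, 13)
  4P = (3, 17)
  5P = (11, 13)
  6P = (7, 8)
  7P = (17, 17)
  8P = (0, 6)
  ... (continuing to 26P)
  26P = O

ord(P) = 26


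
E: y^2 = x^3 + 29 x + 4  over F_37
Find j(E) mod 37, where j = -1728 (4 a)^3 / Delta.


Delta = -16(4 a^3 + 27 b^2) mod 37 = 30
-1728 * (4 a)^3 = -1728 * (4*29)^3 mod 37 = 6
j = 6 * 30^(-1) mod 37 = 15

j = 15 (mod 37)


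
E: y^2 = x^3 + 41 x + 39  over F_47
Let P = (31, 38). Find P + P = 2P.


Doubling: s = (3 x1^2 + a) / (2 y1)
s = (3*31^2 + 41) / (2*38) mod 47 = 36
x3 = s^2 - 2 x1 mod 47 = 36^2 - 2*31 = 12
y3 = s (x1 - x3) - y1 mod 47 = 36 * (31 - 12) - 38 = 35

2P = (12, 35)


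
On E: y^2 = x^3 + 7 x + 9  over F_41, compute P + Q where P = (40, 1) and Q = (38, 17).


P != Q, so use the chord formula.
s = (y2 - y1) / (x2 - x1) = (16) / (39) mod 41 = 33
x3 = s^2 - x1 - x2 mod 41 = 33^2 - 40 - 38 = 27
y3 = s (x1 - x3) - y1 mod 41 = 33 * (40 - 27) - 1 = 18

P + Q = (27, 18)


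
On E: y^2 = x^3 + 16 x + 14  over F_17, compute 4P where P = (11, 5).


k = 4 = 100_2 (binary, LSB first: 001)
Double-and-add from P = (11, 5):
  bit 0 = 0: acc unchanged = O
  bit 1 = 0: acc unchanged = O
  bit 2 = 1: acc = O + (10, 1) = (10, 1)

4P = (10, 1)


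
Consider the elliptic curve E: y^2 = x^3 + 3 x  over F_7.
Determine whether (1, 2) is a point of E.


Check whether y^2 = x^3 + 3 x + 0 (mod 7) for (x, y) = (1, 2).
LHS: y^2 = 2^2 mod 7 = 4
RHS: x^3 + 3 x + 0 = 1^3 + 3*1 + 0 mod 7 = 4
LHS = RHS

Yes, on the curve


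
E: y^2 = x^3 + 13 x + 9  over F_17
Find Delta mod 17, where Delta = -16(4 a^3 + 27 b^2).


4 a^3 + 27 b^2 = 4*13^3 + 27*9^2 = 8788 + 2187 = 10975
Delta = -16 * (10975) = -175600
Delta mod 17 = 10

Delta = 10 (mod 17)


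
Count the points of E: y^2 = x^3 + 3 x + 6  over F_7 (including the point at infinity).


For each x in F_7, count y with y^2 = x^3 + 3 x + 6 mod 7:
  x = 3: RHS = 0, y in [0]  -> 1 point(s)
  x = 6: RHS = 2, y in [3, 4]  -> 2 point(s)
Affine points: 3. Add the point at infinity: total = 4.

#E(F_7) = 4


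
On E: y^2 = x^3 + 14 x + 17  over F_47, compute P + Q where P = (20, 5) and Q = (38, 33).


P != Q, so use the chord formula.
s = (y2 - y1) / (x2 - x1) = (28) / (18) mod 47 = 12
x3 = s^2 - x1 - x2 mod 47 = 12^2 - 20 - 38 = 39
y3 = s (x1 - x3) - y1 mod 47 = 12 * (20 - 39) - 5 = 2

P + Q = (39, 2)


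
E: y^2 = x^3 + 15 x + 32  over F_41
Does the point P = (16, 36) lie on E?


Check whether y^2 = x^3 + 15 x + 32 (mod 41) for (x, y) = (16, 36).
LHS: y^2 = 36^2 mod 41 = 25
RHS: x^3 + 15 x + 32 = 16^3 + 15*16 + 32 mod 41 = 22
LHS != RHS

No, not on the curve


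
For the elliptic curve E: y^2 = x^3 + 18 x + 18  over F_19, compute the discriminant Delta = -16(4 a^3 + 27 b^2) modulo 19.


4 a^3 + 27 b^2 = 4*18^3 + 27*18^2 = 23328 + 8748 = 32076
Delta = -16 * (32076) = -513216
Delta mod 19 = 12

Delta = 12 (mod 19)


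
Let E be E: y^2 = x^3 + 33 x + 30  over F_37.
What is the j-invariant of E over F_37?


Delta = -16(4 a^3 + 27 b^2) mod 37 = 22
-1728 * (4 a)^3 = -1728 * (4*33)^3 mod 37 = 10
j = 10 * 22^(-1) mod 37 = 24

j = 24 (mod 37)


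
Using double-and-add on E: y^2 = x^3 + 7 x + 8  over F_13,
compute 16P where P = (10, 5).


k = 16 = 10000_2 (binary, LSB first: 00001)
Double-and-add from P = (10, 5):
  bit 0 = 0: acc unchanged = O
  bit 1 = 0: acc unchanged = O
  bit 2 = 0: acc unchanged = O
  bit 3 = 0: acc unchanged = O
  bit 4 = 1: acc = O + (11, 8) = (11, 8)

16P = (11, 8)


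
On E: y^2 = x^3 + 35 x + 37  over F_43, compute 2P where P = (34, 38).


Doubling: s = (3 x1^2 + a) / (2 y1)
s = (3*34^2 + 35) / (2*38) mod 43 = 41
x3 = s^2 - 2 x1 mod 43 = 41^2 - 2*34 = 22
y3 = s (x1 - x3) - y1 mod 43 = 41 * (34 - 22) - 38 = 24

2P = (22, 24)


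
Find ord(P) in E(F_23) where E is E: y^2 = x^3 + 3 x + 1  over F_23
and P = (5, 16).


Compute successive multiples of P until we hit O:
  1P = (5, 16)
  2P = (14, 21)
  3P = (8, 13)
  4P = (11, 13)
  5P = (13, 11)
  6P = (0, 1)
  7P = (4, 10)
  8P = (4, 13)
  ... (continuing to 15P)
  15P = O

ord(P) = 15


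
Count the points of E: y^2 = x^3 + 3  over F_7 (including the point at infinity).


For each x in F_7, count y with y^2 = x^3 + 0 x + 3 mod 7:
  x = 1: RHS = 4, y in [2, 5]  -> 2 point(s)
  x = 2: RHS = 4, y in [2, 5]  -> 2 point(s)
  x = 3: RHS = 2, y in [3, 4]  -> 2 point(s)
  x = 4: RHS = 4, y in [2, 5]  -> 2 point(s)
  x = 5: RHS = 2, y in [3, 4]  -> 2 point(s)
  x = 6: RHS = 2, y in [3, 4]  -> 2 point(s)
Affine points: 12. Add the point at infinity: total = 13.

#E(F_7) = 13


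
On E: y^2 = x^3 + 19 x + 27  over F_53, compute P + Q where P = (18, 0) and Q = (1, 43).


P != Q, so use the chord formula.
s = (y2 - y1) / (x2 - x1) = (43) / (36) mod 53 = 38
x3 = s^2 - x1 - x2 mod 53 = 38^2 - 18 - 1 = 47
y3 = s (x1 - x3) - y1 mod 53 = 38 * (18 - 47) - 0 = 11

P + Q = (47, 11)


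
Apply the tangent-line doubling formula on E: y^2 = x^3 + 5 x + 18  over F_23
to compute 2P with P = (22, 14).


Doubling: s = (3 x1^2 + a) / (2 y1)
s = (3*22^2 + 5) / (2*14) mod 23 = 20
x3 = s^2 - 2 x1 mod 23 = 20^2 - 2*22 = 11
y3 = s (x1 - x3) - y1 mod 23 = 20 * (22 - 11) - 14 = 22

2P = (11, 22)


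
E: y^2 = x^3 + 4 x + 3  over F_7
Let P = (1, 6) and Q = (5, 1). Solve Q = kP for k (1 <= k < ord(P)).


Enumerate multiples of P until we hit Q = (5, 1):
  1P = (1, 6)
  2P = (5, 1)
Match found at i = 2.

k = 2


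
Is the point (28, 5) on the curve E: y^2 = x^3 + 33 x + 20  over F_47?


Check whether y^2 = x^3 + 33 x + 20 (mod 47) for (x, y) = (28, 5).
LHS: y^2 = 5^2 mod 47 = 25
RHS: x^3 + 33 x + 20 = 28^3 + 33*28 + 20 mod 47 = 7
LHS != RHS

No, not on the curve


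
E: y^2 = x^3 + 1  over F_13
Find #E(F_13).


For each x in F_13, count y with y^2 = x^3 + 0 x + 1 mod 13:
  x = 0: RHS = 1, y in [1, 12]  -> 2 point(s)
  x = 2: RHS = 9, y in [3, 10]  -> 2 point(s)
  x = 4: RHS = 0, y in [0]  -> 1 point(s)
  x = 5: RHS = 9, y in [3, 10]  -> 2 point(s)
  x = 6: RHS = 9, y in [3, 10]  -> 2 point(s)
  x = 10: RHS = 0, y in [0]  -> 1 point(s)
  x = 12: RHS = 0, y in [0]  -> 1 point(s)
Affine points: 11. Add the point at infinity: total = 12.

#E(F_13) = 12


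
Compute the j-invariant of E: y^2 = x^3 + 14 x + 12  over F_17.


Delta = -16(4 a^3 + 27 b^2) mod 17 = 6
-1728 * (4 a)^3 = -1728 * (4*14)^3 mod 17 = 2
j = 2 * 6^(-1) mod 17 = 6

j = 6 (mod 17)


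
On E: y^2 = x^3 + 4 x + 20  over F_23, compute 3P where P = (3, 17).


k = 3 = 11_2 (binary, LSB first: 11)
Double-and-add from P = (3, 17):
  bit 0 = 1: acc = O + (3, 17) = (3, 17)
  bit 1 = 1: acc = (3, 17) + (20, 2) = (12, 18)

3P = (12, 18)


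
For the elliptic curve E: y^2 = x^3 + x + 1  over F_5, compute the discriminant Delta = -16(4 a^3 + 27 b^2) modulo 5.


4 a^3 + 27 b^2 = 4*1^3 + 27*1^2 = 4 + 27 = 31
Delta = -16 * (31) = -496
Delta mod 5 = 4

Delta = 4 (mod 5)


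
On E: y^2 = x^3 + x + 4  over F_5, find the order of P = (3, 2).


Compute successive multiples of P until we hit O:
  1P = (3, 2)
  2P = (3, 3)
  3P = O

ord(P) = 3


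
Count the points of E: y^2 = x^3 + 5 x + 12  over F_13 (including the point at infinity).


For each x in F_13, count y with y^2 = x^3 + 5 x + 12 mod 13:
  x = 0: RHS = 12, y in [5, 8]  -> 2 point(s)
  x = 2: RHS = 4, y in [2, 11]  -> 2 point(s)
  x = 7: RHS = 0, y in [0]  -> 1 point(s)
  x = 10: RHS = 9, y in [3, 10]  -> 2 point(s)
Affine points: 7. Add the point at infinity: total = 8.

#E(F_13) = 8


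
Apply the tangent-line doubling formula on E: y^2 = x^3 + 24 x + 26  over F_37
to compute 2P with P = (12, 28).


Doubling: s = (3 x1^2 + a) / (2 y1)
s = (3*12^2 + 24) / (2*28) mod 37 = 24
x3 = s^2 - 2 x1 mod 37 = 24^2 - 2*12 = 34
y3 = s (x1 - x3) - y1 mod 37 = 24 * (12 - 34) - 28 = 36

2P = (34, 36)


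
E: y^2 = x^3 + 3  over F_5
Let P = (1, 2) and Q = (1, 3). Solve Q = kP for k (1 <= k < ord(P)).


Enumerate multiples of P until we hit Q = (1, 3):
  1P = (1, 2)
  2P = (2, 1)
  3P = (3, 0)
  4P = (2, 4)
  5P = (1, 3)
Match found at i = 5.

k = 5


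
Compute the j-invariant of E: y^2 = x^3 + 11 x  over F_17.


Delta = -16(4 a^3 + 27 b^2) mod 17 = 3
-1728 * (4 a)^3 = -1728 * (4*11)^3 mod 17 = 16
j = 16 * 3^(-1) mod 17 = 11

j = 11 (mod 17)


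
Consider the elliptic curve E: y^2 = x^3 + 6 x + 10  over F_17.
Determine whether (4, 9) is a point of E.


Check whether y^2 = x^3 + 6 x + 10 (mod 17) for (x, y) = (4, 9).
LHS: y^2 = 9^2 mod 17 = 13
RHS: x^3 + 6 x + 10 = 4^3 + 6*4 + 10 mod 17 = 13
LHS = RHS

Yes, on the curve


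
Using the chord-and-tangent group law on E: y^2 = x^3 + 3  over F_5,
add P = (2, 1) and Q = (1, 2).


P != Q, so use the chord formula.
s = (y2 - y1) / (x2 - x1) = (1) / (4) mod 5 = 4
x3 = s^2 - x1 - x2 mod 5 = 4^2 - 2 - 1 = 3
y3 = s (x1 - x3) - y1 mod 5 = 4 * (2 - 3) - 1 = 0

P + Q = (3, 0)


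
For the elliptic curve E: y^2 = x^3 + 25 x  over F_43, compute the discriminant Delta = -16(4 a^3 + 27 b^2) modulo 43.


4 a^3 + 27 b^2 = 4*25^3 + 27*0^2 = 62500 + 0 = 62500
Delta = -16 * (62500) = -1000000
Delta mod 43 = 8

Delta = 8 (mod 43)


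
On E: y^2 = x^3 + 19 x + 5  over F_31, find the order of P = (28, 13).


Compute successive multiples of P until we hit O:
  1P = (28, 13)
  2P = (15, 10)
  3P = (13, 0)
  4P = (15, 21)
  5P = (28, 18)
  6P = O

ord(P) = 6


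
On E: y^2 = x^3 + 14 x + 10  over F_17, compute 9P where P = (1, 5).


k = 9 = 1001_2 (binary, LSB first: 1001)
Double-and-add from P = (1, 5):
  bit 0 = 1: acc = O + (1, 5) = (1, 5)
  bit 1 = 0: acc unchanged = (1, 5)
  bit 2 = 0: acc unchanged = (1, 5)
  bit 3 = 1: acc = (1, 5) + (13, 14) = (11, 13)

9P = (11, 13)


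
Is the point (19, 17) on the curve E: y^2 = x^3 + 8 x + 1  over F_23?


Check whether y^2 = x^3 + 8 x + 1 (mod 23) for (x, y) = (19, 17).
LHS: y^2 = 17^2 mod 23 = 13
RHS: x^3 + 8 x + 1 = 19^3 + 8*19 + 1 mod 23 = 20
LHS != RHS

No, not on the curve


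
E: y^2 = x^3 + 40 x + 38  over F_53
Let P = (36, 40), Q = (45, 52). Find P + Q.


P != Q, so use the chord formula.
s = (y2 - y1) / (x2 - x1) = (12) / (9) mod 53 = 19
x3 = s^2 - x1 - x2 mod 53 = 19^2 - 36 - 45 = 15
y3 = s (x1 - x3) - y1 mod 53 = 19 * (36 - 15) - 40 = 41

P + Q = (15, 41)


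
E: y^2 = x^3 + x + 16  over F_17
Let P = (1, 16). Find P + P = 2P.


Doubling: s = (3 x1^2 + a) / (2 y1)
s = (3*1^2 + 1) / (2*16) mod 17 = 15
x3 = s^2 - 2 x1 mod 17 = 15^2 - 2*1 = 2
y3 = s (x1 - x3) - y1 mod 17 = 15 * (1 - 2) - 16 = 3

2P = (2, 3)


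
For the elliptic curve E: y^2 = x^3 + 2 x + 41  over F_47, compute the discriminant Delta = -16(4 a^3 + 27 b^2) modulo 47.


4 a^3 + 27 b^2 = 4*2^3 + 27*41^2 = 32 + 45387 = 45419
Delta = -16 * (45419) = -726704
Delta mod 47 = 10

Delta = 10 (mod 47)


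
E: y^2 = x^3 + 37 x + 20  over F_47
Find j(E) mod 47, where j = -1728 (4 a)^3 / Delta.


Delta = -16(4 a^3 + 27 b^2) mod 47 = 5
-1728 * (4 a)^3 = -1728 * (4*37)^3 mod 47 = 13
j = 13 * 5^(-1) mod 47 = 12

j = 12 (mod 47)


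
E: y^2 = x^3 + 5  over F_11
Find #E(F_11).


For each x in F_11, count y with y^2 = x^3 + 0 x + 5 mod 11:
  x = 0: RHS = 5, y in [4, 7]  -> 2 point(s)
  x = 4: RHS = 3, y in [5, 6]  -> 2 point(s)
  x = 5: RHS = 9, y in [3, 8]  -> 2 point(s)
  x = 6: RHS = 1, y in [1, 10]  -> 2 point(s)
  x = 8: RHS = 0, y in [0]  -> 1 point(s)
  x = 10: RHS = 4, y in [2, 9]  -> 2 point(s)
Affine points: 11. Add the point at infinity: total = 12.

#E(F_11) = 12


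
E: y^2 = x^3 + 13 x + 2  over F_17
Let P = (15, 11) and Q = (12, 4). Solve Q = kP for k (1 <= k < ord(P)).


Enumerate multiples of P until we hit Q = (12, 4):
  1P = (15, 11)
  2P = (12, 4)
Match found at i = 2.

k = 2


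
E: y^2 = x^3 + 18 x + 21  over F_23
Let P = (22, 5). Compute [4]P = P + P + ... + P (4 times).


k = 4 = 100_2 (binary, LSB first: 001)
Double-and-add from P = (22, 5):
  bit 0 = 0: acc unchanged = O
  bit 1 = 0: acc unchanged = O
  bit 2 = 1: acc = O + (22, 18) = (22, 18)

4P = (22, 18)


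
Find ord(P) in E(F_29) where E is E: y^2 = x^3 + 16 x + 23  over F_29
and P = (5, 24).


Compute successive multiples of P until we hit O:
  1P = (5, 24)
  2P = (18, 16)
  3P = (28, 8)
  4P = (16, 24)
  5P = (8, 5)
  6P = (11, 14)
  7P = (19, 9)
  8P = (6, 4)
  ... (continuing to 18P)
  18P = O

ord(P) = 18


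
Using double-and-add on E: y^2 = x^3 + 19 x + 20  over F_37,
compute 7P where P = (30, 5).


k = 7 = 111_2 (binary, LSB first: 111)
Double-and-add from P = (30, 5):
  bit 0 = 1: acc = O + (30, 5) = (30, 5)
  bit 1 = 1: acc = (30, 5) + (35, 23) = (19, 5)
  bit 2 = 1: acc = (19, 5) + (25, 32) = (4, 7)

7P = (4, 7)


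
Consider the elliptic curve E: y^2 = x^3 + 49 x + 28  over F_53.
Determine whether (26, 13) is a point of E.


Check whether y^2 = x^3 + 49 x + 28 (mod 53) for (x, y) = (26, 13).
LHS: y^2 = 13^2 mod 53 = 10
RHS: x^3 + 49 x + 28 = 26^3 + 49*26 + 28 mod 53 = 10
LHS = RHS

Yes, on the curve


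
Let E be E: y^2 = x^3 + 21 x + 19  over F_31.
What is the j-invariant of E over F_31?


Delta = -16(4 a^3 + 27 b^2) mod 31 = 25
-1728 * (4 a)^3 = -1728 * (4*21)^3 mod 31 = 27
j = 27 * 25^(-1) mod 31 = 11

j = 11 (mod 31)


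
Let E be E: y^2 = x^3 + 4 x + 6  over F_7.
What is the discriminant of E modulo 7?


4 a^3 + 27 b^2 = 4*4^3 + 27*6^2 = 256 + 972 = 1228
Delta = -16 * (1228) = -19648
Delta mod 7 = 1

Delta = 1 (mod 7)


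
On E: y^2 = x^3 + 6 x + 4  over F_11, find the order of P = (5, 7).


Compute successive multiples of P until we hit O:
  1P = (5, 7)
  2P = (4, 9)
  3P = (6, 6)
  4P = (1, 0)
  5P = (6, 5)
  6P = (4, 2)
  7P = (5, 4)
  8P = O

ord(P) = 8


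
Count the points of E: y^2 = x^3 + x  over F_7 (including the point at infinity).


For each x in F_7, count y with y^2 = x^3 + 1 x + 0 mod 7:
  x = 0: RHS = 0, y in [0]  -> 1 point(s)
  x = 1: RHS = 2, y in [3, 4]  -> 2 point(s)
  x = 3: RHS = 2, y in [3, 4]  -> 2 point(s)
  x = 5: RHS = 4, y in [2, 5]  -> 2 point(s)
Affine points: 7. Add the point at infinity: total = 8.

#E(F_7) = 8


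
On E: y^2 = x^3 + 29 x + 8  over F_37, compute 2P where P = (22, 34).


Doubling: s = (3 x1^2 + a) / (2 y1)
s = (3*22^2 + 29) / (2*34) mod 37 = 6
x3 = s^2 - 2 x1 mod 37 = 6^2 - 2*22 = 29
y3 = s (x1 - x3) - y1 mod 37 = 6 * (22 - 29) - 34 = 35

2P = (29, 35)


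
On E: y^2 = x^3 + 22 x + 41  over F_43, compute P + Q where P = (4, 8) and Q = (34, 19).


P != Q, so use the chord formula.
s = (y2 - y1) / (x2 - x1) = (11) / (30) mod 43 = 19
x3 = s^2 - x1 - x2 mod 43 = 19^2 - 4 - 34 = 22
y3 = s (x1 - x3) - y1 mod 43 = 19 * (4 - 22) - 8 = 37

P + Q = (22, 37)


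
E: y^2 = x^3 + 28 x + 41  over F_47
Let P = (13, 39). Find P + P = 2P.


Doubling: s = (3 x1^2 + a) / (2 y1)
s = (3*13^2 + 28) / (2*39) mod 47 = 40
x3 = s^2 - 2 x1 mod 47 = 40^2 - 2*13 = 23
y3 = s (x1 - x3) - y1 mod 47 = 40 * (13 - 23) - 39 = 31

2P = (23, 31)


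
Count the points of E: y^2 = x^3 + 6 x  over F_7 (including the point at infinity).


For each x in F_7, count y with y^2 = x^3 + 6 x + 0 mod 7:
  x = 0: RHS = 0, y in [0]  -> 1 point(s)
  x = 1: RHS = 0, y in [0]  -> 1 point(s)
  x = 4: RHS = 4, y in [2, 5]  -> 2 point(s)
  x = 5: RHS = 1, y in [1, 6]  -> 2 point(s)
  x = 6: RHS = 0, y in [0]  -> 1 point(s)
Affine points: 7. Add the point at infinity: total = 8.

#E(F_7) = 8


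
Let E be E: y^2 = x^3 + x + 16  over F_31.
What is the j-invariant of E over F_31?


Delta = -16(4 a^3 + 27 b^2) mod 31 = 14
-1728 * (4 a)^3 = -1728 * (4*1)^3 mod 31 = 16
j = 16 * 14^(-1) mod 31 = 10

j = 10 (mod 31)


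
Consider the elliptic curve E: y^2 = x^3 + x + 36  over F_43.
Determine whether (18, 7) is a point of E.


Check whether y^2 = x^3 + 1 x + 36 (mod 43) for (x, y) = (18, 7).
LHS: y^2 = 7^2 mod 43 = 6
RHS: x^3 + 1 x + 36 = 18^3 + 1*18 + 36 mod 43 = 38
LHS != RHS

No, not on the curve


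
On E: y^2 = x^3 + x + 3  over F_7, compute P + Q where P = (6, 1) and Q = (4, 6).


P != Q, so use the chord formula.
s = (y2 - y1) / (x2 - x1) = (5) / (5) mod 7 = 1
x3 = s^2 - x1 - x2 mod 7 = 1^2 - 6 - 4 = 5
y3 = s (x1 - x3) - y1 mod 7 = 1 * (6 - 5) - 1 = 0

P + Q = (5, 0)


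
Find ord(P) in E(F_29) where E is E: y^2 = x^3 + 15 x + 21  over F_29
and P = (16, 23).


Compute successive multiples of P until we hit O:
  1P = (16, 23)
  2P = (26, 6)
  3P = (7, 11)
  4P = (11, 3)
  5P = (18, 27)
  6P = (28, 11)
  7P = (15, 5)
  8P = (3, 8)
  ... (continuing to 28P)
  28P = O

ord(P) = 28


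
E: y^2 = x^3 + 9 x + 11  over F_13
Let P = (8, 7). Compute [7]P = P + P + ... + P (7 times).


k = 7 = 111_2 (binary, LSB first: 111)
Double-and-add from P = (8, 7):
  bit 0 = 1: acc = O + (8, 7) = (8, 7)
  bit 1 = 1: acc = (8, 7) + (7, 12) = (10, 3)
  bit 2 = 1: acc = (10, 3) + (12, 1) = (5, 5)

7P = (5, 5)


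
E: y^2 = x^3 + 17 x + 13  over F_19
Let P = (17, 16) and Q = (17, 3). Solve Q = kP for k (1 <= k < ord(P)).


Enumerate multiples of P until we hit Q = (17, 3):
  1P = (17, 16)
  2P = (11, 12)
  3P = (2, 13)
  4P = (16, 7)
  5P = (10, 9)
  6P = (12, 8)
  7P = (7, 0)
  8P = (12, 11)
  9P = (10, 10)
  10P = (16, 12)
  11P = (2, 6)
  12P = (11, 7)
  13P = (17, 3)
Match found at i = 13.

k = 13


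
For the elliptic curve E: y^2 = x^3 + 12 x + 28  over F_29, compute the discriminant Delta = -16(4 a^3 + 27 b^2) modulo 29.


4 a^3 + 27 b^2 = 4*12^3 + 27*28^2 = 6912 + 21168 = 28080
Delta = -16 * (28080) = -449280
Delta mod 29 = 17

Delta = 17 (mod 29)


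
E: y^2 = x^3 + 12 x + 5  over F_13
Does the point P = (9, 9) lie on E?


Check whether y^2 = x^3 + 12 x + 5 (mod 13) for (x, y) = (9, 9).
LHS: y^2 = 9^2 mod 13 = 3
RHS: x^3 + 12 x + 5 = 9^3 + 12*9 + 5 mod 13 = 10
LHS != RHS

No, not on the curve


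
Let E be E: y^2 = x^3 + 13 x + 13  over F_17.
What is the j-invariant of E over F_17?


Delta = -16(4 a^3 + 27 b^2) mod 17 = 6
-1728 * (4 a)^3 = -1728 * (4*13)^3 mod 17 = 6
j = 6 * 6^(-1) mod 17 = 1

j = 1 (mod 17)


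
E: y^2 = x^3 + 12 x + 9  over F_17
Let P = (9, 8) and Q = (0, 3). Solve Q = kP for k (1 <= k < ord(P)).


Enumerate multiples of P until we hit Q = (0, 3):
  1P = (9, 8)
  2P = (16, 9)
  3P = (0, 3)
Match found at i = 3.

k = 3


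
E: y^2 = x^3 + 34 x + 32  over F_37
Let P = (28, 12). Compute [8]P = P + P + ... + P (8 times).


k = 8 = 1000_2 (binary, LSB first: 0001)
Double-and-add from P = (28, 12):
  bit 0 = 0: acc unchanged = O
  bit 1 = 0: acc unchanged = O
  bit 2 = 0: acc unchanged = O
  bit 3 = 1: acc = O + (19, 10) = (19, 10)

8P = (19, 10)


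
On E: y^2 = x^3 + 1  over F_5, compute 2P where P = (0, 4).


Doubling: s = (3 x1^2 + a) / (2 y1)
s = (3*0^2 + 0) / (2*4) mod 5 = 0
x3 = s^2 - 2 x1 mod 5 = 0^2 - 2*0 = 0
y3 = s (x1 - x3) - y1 mod 5 = 0 * (0 - 0) - 4 = 1

2P = (0, 1)


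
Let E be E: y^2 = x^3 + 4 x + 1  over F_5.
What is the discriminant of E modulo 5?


4 a^3 + 27 b^2 = 4*4^3 + 27*1^2 = 256 + 27 = 283
Delta = -16 * (283) = -4528
Delta mod 5 = 2

Delta = 2 (mod 5)


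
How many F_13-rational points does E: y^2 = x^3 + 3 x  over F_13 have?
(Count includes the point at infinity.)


For each x in F_13, count y with y^2 = x^3 + 3 x + 0 mod 13:
  x = 0: RHS = 0, y in [0]  -> 1 point(s)
  x = 1: RHS = 4, y in [2, 11]  -> 2 point(s)
  x = 2: RHS = 1, y in [1, 12]  -> 2 point(s)
  x = 3: RHS = 10, y in [6, 7]  -> 2 point(s)
  x = 5: RHS = 10, y in [6, 7]  -> 2 point(s)
  x = 6: RHS = 0, y in [0]  -> 1 point(s)
  x = 7: RHS = 0, y in [0]  -> 1 point(s)
  x = 8: RHS = 3, y in [4, 9]  -> 2 point(s)
  x = 10: RHS = 3, y in [4, 9]  -> 2 point(s)
  x = 11: RHS = 12, y in [5, 8]  -> 2 point(s)
  x = 12: RHS = 9, y in [3, 10]  -> 2 point(s)
Affine points: 19. Add the point at infinity: total = 20.

#E(F_13) = 20


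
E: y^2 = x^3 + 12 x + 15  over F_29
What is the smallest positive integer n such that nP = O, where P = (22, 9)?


Compute successive multiples of P until we hit O:
  1P = (22, 9)
  2P = (1, 17)
  3P = (7, 6)
  4P = (7, 23)
  5P = (1, 12)
  6P = (22, 20)
  7P = O

ord(P) = 7


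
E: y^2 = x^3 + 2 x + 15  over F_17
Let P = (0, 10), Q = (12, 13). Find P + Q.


P != Q, so use the chord formula.
s = (y2 - y1) / (x2 - x1) = (3) / (12) mod 17 = 13
x3 = s^2 - x1 - x2 mod 17 = 13^2 - 0 - 12 = 4
y3 = s (x1 - x3) - y1 mod 17 = 13 * (0 - 4) - 10 = 6

P + Q = (4, 6)


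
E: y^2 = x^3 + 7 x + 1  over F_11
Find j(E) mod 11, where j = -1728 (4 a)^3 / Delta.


Delta = -16(4 a^3 + 27 b^2) mod 11 = 1
-1728 * (4 a)^3 = -1728 * (4*7)^3 mod 11 = 4
j = 4 * 1^(-1) mod 11 = 4

j = 4 (mod 11)


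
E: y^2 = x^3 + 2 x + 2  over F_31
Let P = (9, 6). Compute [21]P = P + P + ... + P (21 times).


k = 21 = 10101_2 (binary, LSB first: 10101)
Double-and-add from P = (9, 6):
  bit 0 = 1: acc = O + (9, 6) = (9, 6)
  bit 1 = 0: acc unchanged = (9, 6)
  bit 2 = 1: acc = (9, 6) + (17, 12) = (23, 30)
  bit 3 = 0: acc unchanged = (23, 30)
  bit 4 = 1: acc = (23, 30) + (1, 25) = (23, 1)

21P = (23, 1)


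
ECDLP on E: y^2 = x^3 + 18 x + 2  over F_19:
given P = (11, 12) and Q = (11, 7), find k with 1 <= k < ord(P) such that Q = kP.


Enumerate multiples of P until we hit Q = (11, 7):
  1P = (11, 12)
  2P = (13, 18)
  3P = (4, 9)
  4P = (10, 2)
  5P = (3, 11)
  6P = (16, 4)
  7P = (9, 0)
  8P = (16, 15)
  9P = (3, 8)
  10P = (10, 17)
  11P = (4, 10)
  12P = (13, 1)
  13P = (11, 7)
Match found at i = 13.

k = 13


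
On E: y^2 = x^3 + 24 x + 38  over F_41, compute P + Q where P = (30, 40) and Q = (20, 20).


P != Q, so use the chord formula.
s = (y2 - y1) / (x2 - x1) = (21) / (31) mod 41 = 2
x3 = s^2 - x1 - x2 mod 41 = 2^2 - 30 - 20 = 36
y3 = s (x1 - x3) - y1 mod 41 = 2 * (30 - 36) - 40 = 30

P + Q = (36, 30)


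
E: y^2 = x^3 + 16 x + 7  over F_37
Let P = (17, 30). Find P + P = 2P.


Doubling: s = (3 x1^2 + a) / (2 y1)
s = (3*17^2 + 16) / (2*30) mod 37 = 3
x3 = s^2 - 2 x1 mod 37 = 3^2 - 2*17 = 12
y3 = s (x1 - x3) - y1 mod 37 = 3 * (17 - 12) - 30 = 22

2P = (12, 22)


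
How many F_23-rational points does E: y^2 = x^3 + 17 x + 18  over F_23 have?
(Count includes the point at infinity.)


For each x in F_23, count y with y^2 = x^3 + 17 x + 18 mod 23:
  x = 0: RHS = 18, y in [8, 15]  -> 2 point(s)
  x = 1: RHS = 13, y in [6, 17]  -> 2 point(s)
  x = 3: RHS = 4, y in [2, 21]  -> 2 point(s)
  x = 4: RHS = 12, y in [9, 14]  -> 2 point(s)
  x = 9: RHS = 3, y in [7, 16]  -> 2 point(s)
  x = 11: RHS = 18, y in [8, 15]  -> 2 point(s)
  x = 12: RHS = 18, y in [8, 15]  -> 2 point(s)
  x = 16: RHS = 16, y in [4, 19]  -> 2 point(s)
  x = 19: RHS = 1, y in [1, 22]  -> 2 point(s)
  x = 20: RHS = 9, y in [3, 20]  -> 2 point(s)
  x = 22: RHS = 0, y in [0]  -> 1 point(s)
Affine points: 21. Add the point at infinity: total = 22.

#E(F_23) = 22


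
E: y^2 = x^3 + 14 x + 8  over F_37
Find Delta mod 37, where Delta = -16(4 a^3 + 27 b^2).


4 a^3 + 27 b^2 = 4*14^3 + 27*8^2 = 10976 + 1728 = 12704
Delta = -16 * (12704) = -203264
Delta mod 37 = 14

Delta = 14 (mod 37)


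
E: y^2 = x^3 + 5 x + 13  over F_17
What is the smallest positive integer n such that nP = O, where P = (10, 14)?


Compute successive multiples of P until we hit O:
  1P = (10, 14)
  2P = (6, 15)
  3P = (0, 9)
  4P = (3, 15)
  5P = (12, 13)
  6P = (8, 2)
  7P = (1, 6)
  8P = (7, 0)
  ... (continuing to 16P)
  16P = O

ord(P) = 16


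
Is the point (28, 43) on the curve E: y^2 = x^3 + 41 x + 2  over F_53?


Check whether y^2 = x^3 + 41 x + 2 (mod 53) for (x, y) = (28, 43).
LHS: y^2 = 43^2 mod 53 = 47
RHS: x^3 + 41 x + 2 = 28^3 + 41*28 + 2 mod 53 = 47
LHS = RHS

Yes, on the curve


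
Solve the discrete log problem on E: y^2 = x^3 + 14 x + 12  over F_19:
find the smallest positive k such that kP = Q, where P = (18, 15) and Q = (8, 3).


Enumerate multiples of P until we hit Q = (8, 3):
  1P = (18, 15)
  2P = (8, 16)
  3P = (16, 0)
  4P = (8, 3)
Match found at i = 4.

k = 4


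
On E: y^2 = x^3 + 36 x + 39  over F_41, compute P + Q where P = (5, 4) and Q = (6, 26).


P != Q, so use the chord formula.
s = (y2 - y1) / (x2 - x1) = (22) / (1) mod 41 = 22
x3 = s^2 - x1 - x2 mod 41 = 22^2 - 5 - 6 = 22
y3 = s (x1 - x3) - y1 mod 41 = 22 * (5 - 22) - 4 = 32

P + Q = (22, 32)


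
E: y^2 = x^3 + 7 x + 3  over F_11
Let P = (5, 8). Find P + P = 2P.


Doubling: s = (3 x1^2 + a) / (2 y1)
s = (3*5^2 + 7) / (2*8) mod 11 = 1
x3 = s^2 - 2 x1 mod 11 = 1^2 - 2*5 = 2
y3 = s (x1 - x3) - y1 mod 11 = 1 * (5 - 2) - 8 = 6

2P = (2, 6)


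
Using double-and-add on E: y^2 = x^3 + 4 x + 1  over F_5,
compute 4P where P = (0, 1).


k = 4 = 100_2 (binary, LSB first: 001)
Double-and-add from P = (0, 1):
  bit 0 = 0: acc unchanged = O
  bit 1 = 0: acc unchanged = O
  bit 2 = 1: acc = O + (3, 0) = (3, 0)

4P = (3, 0)


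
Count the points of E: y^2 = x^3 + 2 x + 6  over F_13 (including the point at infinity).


For each x in F_13, count y with y^2 = x^3 + 2 x + 6 mod 13:
  x = 1: RHS = 9, y in [3, 10]  -> 2 point(s)
  x = 3: RHS = 0, y in [0]  -> 1 point(s)
  x = 4: RHS = 0, y in [0]  -> 1 point(s)
  x = 6: RHS = 0, y in [0]  -> 1 point(s)
  x = 7: RHS = 12, y in [5, 8]  -> 2 point(s)
  x = 8: RHS = 1, y in [1, 12]  -> 2 point(s)
  x = 9: RHS = 12, y in [5, 8]  -> 2 point(s)
  x = 10: RHS = 12, y in [5, 8]  -> 2 point(s)
  x = 12: RHS = 3, y in [4, 9]  -> 2 point(s)
Affine points: 15. Add the point at infinity: total = 16.

#E(F_13) = 16


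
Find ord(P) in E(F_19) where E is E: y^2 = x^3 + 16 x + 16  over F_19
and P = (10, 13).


Compute successive multiples of P until we hit O:
  1P = (10, 13)
  2P = (0, 15)
  3P = (6, 9)
  4P = (4, 12)
  5P = (14, 18)
  6P = (12, 13)
  7P = (16, 6)
  8P = (16, 13)
  ... (continuing to 15P)
  15P = O

ord(P) = 15


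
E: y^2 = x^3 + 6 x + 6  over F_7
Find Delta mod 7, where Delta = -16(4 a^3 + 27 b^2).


4 a^3 + 27 b^2 = 4*6^3 + 27*6^2 = 864 + 972 = 1836
Delta = -16 * (1836) = -29376
Delta mod 7 = 3

Delta = 3 (mod 7)


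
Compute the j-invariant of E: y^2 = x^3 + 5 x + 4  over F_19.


Delta = -16(4 a^3 + 27 b^2) mod 19 = 3
-1728 * (4 a)^3 = -1728 * (4*5)^3 mod 19 = 1
j = 1 * 3^(-1) mod 19 = 13

j = 13 (mod 19)


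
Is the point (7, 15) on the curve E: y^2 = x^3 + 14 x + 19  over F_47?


Check whether y^2 = x^3 + 14 x + 19 (mod 47) for (x, y) = (7, 15).
LHS: y^2 = 15^2 mod 47 = 37
RHS: x^3 + 14 x + 19 = 7^3 + 14*7 + 19 mod 47 = 37
LHS = RHS

Yes, on the curve


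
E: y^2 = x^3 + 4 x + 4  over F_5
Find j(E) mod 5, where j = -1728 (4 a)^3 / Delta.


Delta = -16(4 a^3 + 27 b^2) mod 5 = 2
-1728 * (4 a)^3 = -1728 * (4*4)^3 mod 5 = 2
j = 2 * 2^(-1) mod 5 = 1

j = 1 (mod 5)


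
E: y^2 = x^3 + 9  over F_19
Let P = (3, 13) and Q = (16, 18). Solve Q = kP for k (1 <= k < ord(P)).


Enumerate multiples of P until we hit Q = (16, 18):
  1P = (3, 13)
  2P = (5, 1)
  3P = (9, 4)
  4P = (14, 13)
  5P = (2, 6)
  6P = (6, 4)
  7P = (0, 16)
  8P = (17, 1)
  9P = (4, 15)
  10P = (16, 18)
Match found at i = 10.

k = 10


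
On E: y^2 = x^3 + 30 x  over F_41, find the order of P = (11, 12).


Compute successive multiples of P until we hit O:
  1P = (11, 12)
  2P = (20, 20)
  3P = (28, 23)
  4P = (1, 21)
  5P = (13, 39)
  6P = (25, 4)
  7P = (7, 15)
  8P = (21, 16)
  ... (continuing to 34P)
  34P = O

ord(P) = 34


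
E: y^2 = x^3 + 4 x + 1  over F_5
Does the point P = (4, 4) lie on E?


Check whether y^2 = x^3 + 4 x + 1 (mod 5) for (x, y) = (4, 4).
LHS: y^2 = 4^2 mod 5 = 1
RHS: x^3 + 4 x + 1 = 4^3 + 4*4 + 1 mod 5 = 1
LHS = RHS

Yes, on the curve


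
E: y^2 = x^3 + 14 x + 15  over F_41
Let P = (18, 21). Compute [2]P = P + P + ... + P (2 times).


k = 2 = 10_2 (binary, LSB first: 01)
Double-and-add from P = (18, 21):
  bit 0 = 0: acc unchanged = O
  bit 1 = 1: acc = O + (9, 38) = (9, 38)

2P = (9, 38)


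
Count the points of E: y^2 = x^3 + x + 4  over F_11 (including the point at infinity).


For each x in F_11, count y with y^2 = x^3 + 1 x + 4 mod 11:
  x = 0: RHS = 4, y in [2, 9]  -> 2 point(s)
  x = 2: RHS = 3, y in [5, 6]  -> 2 point(s)
  x = 3: RHS = 1, y in [1, 10]  -> 2 point(s)
  x = 9: RHS = 5, y in [4, 7]  -> 2 point(s)
Affine points: 8. Add the point at infinity: total = 9.

#E(F_11) = 9
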